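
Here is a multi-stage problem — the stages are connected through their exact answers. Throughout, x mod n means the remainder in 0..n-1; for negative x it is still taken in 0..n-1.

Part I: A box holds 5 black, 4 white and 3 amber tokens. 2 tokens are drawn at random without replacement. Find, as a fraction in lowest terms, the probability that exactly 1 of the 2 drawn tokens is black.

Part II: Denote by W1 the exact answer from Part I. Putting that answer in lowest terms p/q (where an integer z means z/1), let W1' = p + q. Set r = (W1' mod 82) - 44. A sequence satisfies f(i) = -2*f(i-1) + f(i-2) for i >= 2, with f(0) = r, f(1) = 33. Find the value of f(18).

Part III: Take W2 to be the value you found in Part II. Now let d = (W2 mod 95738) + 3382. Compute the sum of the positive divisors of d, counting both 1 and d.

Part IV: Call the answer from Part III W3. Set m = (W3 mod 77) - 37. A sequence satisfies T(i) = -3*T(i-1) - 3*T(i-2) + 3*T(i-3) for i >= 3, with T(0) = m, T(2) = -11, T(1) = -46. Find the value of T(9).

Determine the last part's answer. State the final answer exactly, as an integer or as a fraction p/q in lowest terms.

Part I: total draws C(12,2) = 66; favorable C(5,1)*C(7,1) = 35; P = 35/66; answer 35/66
Part II: W1 = 35/66; threaded value p + q = 101; r = -25; f(2) = -2*(33) + 1*(-25) = -91; iterating: f(2)=-91, f(3)=215, f(4)=-521, f(5)=1257, f(6)=-3035, f(7)=7327, f(8)=-17689, f(9)=42705, f(10)=-103099, f(11)=248903, f(12)=-600905, f(13)=1450713, f(14)=-3502331, f(15)=8455375, f(16)=-20413081, f(17)=49281537, f(18)=-118976155; answer -118976155
Part III: W2 = -118976155; d = 29561; 29561 = 7 * 41 * 103; sigma = (1 + 7) * (1 + 41) * (1 + 103) = 8 * 42 * 104 = 34944; answer 34944
Part IV: W3 = 34944; m = 26; T(3) = -3*(-11) - 3*(-46) + 3*(26) = 249; iterating: T(3)=249, T(4)=-852, T(5)=1776, T(6)=-2025, T(7)=-1809, T(8)=16830, T(9)=-51138; answer -51138

-51138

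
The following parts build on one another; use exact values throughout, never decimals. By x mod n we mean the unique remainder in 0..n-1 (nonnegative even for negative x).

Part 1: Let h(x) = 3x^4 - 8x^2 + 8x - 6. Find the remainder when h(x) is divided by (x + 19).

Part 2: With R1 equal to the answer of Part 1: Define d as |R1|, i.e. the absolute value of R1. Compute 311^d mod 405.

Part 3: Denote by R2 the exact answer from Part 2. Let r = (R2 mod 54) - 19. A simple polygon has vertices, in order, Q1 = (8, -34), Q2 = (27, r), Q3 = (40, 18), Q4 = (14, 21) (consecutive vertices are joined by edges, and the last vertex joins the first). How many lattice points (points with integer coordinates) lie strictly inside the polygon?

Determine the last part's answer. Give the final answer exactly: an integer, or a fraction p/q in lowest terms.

513

Part 1: remainder = value at the root: 3*(-19)^4 - 8*(-19)^2 + 8*(-19)^1 - 6 = (390963) + (-2888) + (-152) + (-6) = 387917; answer 387917
Part 2: R1 = 387917; d = 387917; squarings mod 405: 311^1=311, 311^2=331, 311^4=211, 311^8=376, 311^16=31, 311^32=151, 311^64=121, 311^128=61, 311^256=76, 311^512=106, 311^1024=301, 311^2048=286, 311^4096=391, 311^8192=196, 311^16384=346, 311^32768=241, 311^65536=166, 311^131072=16, 311^262144=256; 311^387917 = 311^1 * 311^4 * 311^8 * 311^64 * 311^256 * 311^512 * 311^2048 * 311^8192 * 311^16384 * 311^32768 * 311^65536 * 311^262144 = 191 (mod 405); answer 191
Part 3: R2 = 191; r = 10; cross terms: (8*10 - 27*-34)=998, (27*18 - 40*10)=86, (40*21 - 14*18)=588, (14*-34 - 8*21)=-644; twice the area = |1028| = 1028; area = 514; boundary points = 1 + 1 + 1 + 1 = 4; strictly interior points = area - boundary/2 + 1 = 513; answer 513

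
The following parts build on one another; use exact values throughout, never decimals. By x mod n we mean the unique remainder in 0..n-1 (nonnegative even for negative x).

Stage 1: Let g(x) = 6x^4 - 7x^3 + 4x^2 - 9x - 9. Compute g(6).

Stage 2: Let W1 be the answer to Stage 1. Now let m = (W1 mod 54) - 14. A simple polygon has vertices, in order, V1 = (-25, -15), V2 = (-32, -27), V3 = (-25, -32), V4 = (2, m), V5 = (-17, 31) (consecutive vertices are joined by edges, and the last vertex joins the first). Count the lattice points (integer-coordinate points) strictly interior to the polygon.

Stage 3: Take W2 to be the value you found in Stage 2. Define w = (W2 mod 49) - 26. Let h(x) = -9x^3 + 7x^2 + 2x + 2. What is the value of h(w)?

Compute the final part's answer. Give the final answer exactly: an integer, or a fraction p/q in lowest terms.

54722

Stage 1: 6*(6)^4 - 7*(6)^3 + 4*(6)^2 - 9*(6)^1 - 9 = (7776) + (-1512) + (144) + (-54) + (-9) = 6345; answer 6345
Stage 2: W1 = 6345; m = 13; cross terms: (-25*-27 - -32*-15)=195, (-32*-32 - -25*-27)=349, (-25*13 - 2*-32)=-261, (2*31 - -17*13)=283, (-17*-15 - -25*31)=1030; twice the area = |1596| = 1596; area = 798; boundary points = 1 + 1 + 9 + 1 + 2 = 14; strictly interior points = area - boundary/2 + 1 = 792; answer 792
Stage 3: W2 = 792; w = -18; -9*(-18)^3 + 7*(-18)^2 + 2*(-18)^1 + 2 = (52488) + (2268) + (-36) + (2) = 54722; answer 54722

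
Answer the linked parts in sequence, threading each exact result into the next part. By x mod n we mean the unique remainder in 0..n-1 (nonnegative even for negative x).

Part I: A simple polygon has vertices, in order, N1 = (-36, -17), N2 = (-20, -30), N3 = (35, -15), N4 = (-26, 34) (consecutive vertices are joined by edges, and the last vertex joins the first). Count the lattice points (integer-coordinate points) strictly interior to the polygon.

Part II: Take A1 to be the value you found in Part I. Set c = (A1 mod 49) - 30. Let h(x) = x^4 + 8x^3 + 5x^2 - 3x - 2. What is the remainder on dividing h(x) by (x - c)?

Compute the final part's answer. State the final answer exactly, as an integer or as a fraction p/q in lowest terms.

Part I: cross terms: (-36*-30 - -20*-17)=740, (-20*-15 - 35*-30)=1350, (35*34 - -26*-15)=800, (-26*-17 - -36*34)=1666; twice the area = |4556| = 4556; area = 2278; boundary points = 1 + 5 + 1 + 1 = 8; strictly interior points = area - boundary/2 + 1 = 2275; answer 2275
Part II: A1 = 2275; c = -9; remainder = value at the root: 1*(-9)^4 + 8*(-9)^3 + 5*(-9)^2 - 3*(-9)^1 - 2 = (6561) + (-5832) + (405) + (27) + (-2) = 1159; answer 1159

1159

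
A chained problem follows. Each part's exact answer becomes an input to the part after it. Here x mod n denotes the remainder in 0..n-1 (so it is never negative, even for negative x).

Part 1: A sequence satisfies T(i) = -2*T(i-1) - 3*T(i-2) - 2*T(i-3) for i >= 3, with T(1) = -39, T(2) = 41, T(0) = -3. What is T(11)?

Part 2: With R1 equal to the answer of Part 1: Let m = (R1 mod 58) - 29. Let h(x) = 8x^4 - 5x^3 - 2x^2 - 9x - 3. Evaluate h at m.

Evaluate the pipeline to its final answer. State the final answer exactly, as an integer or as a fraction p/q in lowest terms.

1319377

Part 1: T(3) = -2*(41) - 3*(-39) - 2*(-3) = 41; iterating: T(3)=41, T(4)=-127, T(5)=49, T(6)=201, T(7)=-295, T(8)=-111, T(9)=705, T(10)=-487, T(11)=-919; answer -919
Part 2: R1 = -919; m = -20; 8*(-20)^4 - 5*(-20)^3 - 2*(-20)^2 - 9*(-20)^1 - 3 = (1280000) + (40000) + (-800) + (180) + (-3) = 1319377; answer 1319377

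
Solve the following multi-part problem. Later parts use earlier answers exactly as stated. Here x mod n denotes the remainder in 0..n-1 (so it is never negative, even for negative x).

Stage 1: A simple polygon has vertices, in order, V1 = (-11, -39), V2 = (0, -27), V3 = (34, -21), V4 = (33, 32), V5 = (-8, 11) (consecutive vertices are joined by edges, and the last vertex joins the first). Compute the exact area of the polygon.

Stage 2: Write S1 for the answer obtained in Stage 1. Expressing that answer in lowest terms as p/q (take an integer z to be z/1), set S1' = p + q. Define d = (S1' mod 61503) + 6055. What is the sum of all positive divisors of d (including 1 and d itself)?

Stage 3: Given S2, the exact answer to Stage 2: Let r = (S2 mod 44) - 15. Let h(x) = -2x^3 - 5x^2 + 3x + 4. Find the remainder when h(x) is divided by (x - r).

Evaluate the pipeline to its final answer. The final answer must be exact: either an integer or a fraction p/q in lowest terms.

Stage 1: cross terms: (-11*-27 - 0*-39)=297, (0*-21 - 34*-27)=918, (34*32 - 33*-21)=1781, (33*11 - -8*32)=619, (-8*-39 - -11*11)=433; twice the area = |4048| = 4048; area = 2024; answer 2024
Stage 2: S1 = 2024; threaded value p + q = 2025; d = 8080; 8080 = 2^4 * 5 * 101; sigma = (1 + 2 + 4 + 8 + 16) * (1 + 5) * (1 + 101) = 31 * 6 * 102 = 18972; answer 18972
Stage 3: S2 = 18972; r = -7; remainder = value at the root: -2*(-7)^3 - 5*(-7)^2 + 3*(-7)^1 + 4 = (686) + (-245) + (-21) + (4) = 424; answer 424

424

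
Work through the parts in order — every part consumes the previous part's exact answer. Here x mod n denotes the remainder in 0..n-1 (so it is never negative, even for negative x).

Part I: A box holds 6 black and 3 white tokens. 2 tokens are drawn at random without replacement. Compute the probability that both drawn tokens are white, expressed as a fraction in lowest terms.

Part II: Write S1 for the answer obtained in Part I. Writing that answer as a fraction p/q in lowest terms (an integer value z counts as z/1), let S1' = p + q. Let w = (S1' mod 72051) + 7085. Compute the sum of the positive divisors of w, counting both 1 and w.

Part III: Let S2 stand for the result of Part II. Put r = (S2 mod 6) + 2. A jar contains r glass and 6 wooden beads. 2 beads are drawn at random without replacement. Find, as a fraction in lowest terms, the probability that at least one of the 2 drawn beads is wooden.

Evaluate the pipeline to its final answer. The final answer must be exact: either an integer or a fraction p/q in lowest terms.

27/28

Part I: total draws C(9,2) = 36; favorable C(3,2) = 3; P = 1/12; answer 1/12
Part II: S1 = 1/12; threaded value p + q = 13; w = 7098; 7098 = 2 * 3 * 7 * 13^2; sigma = (1 + 2) * (1 + 3) * (1 + 7) * (1 + 13 + 169) = 3 * 4 * 8 * 183 = 17568; answer 17568
Part III: S2 = 17568; r = 2; total draws C(8,2) = 28; complement C(2,2) = 1; favorable 28 - 1 = 27; P = 27/28; answer 27/28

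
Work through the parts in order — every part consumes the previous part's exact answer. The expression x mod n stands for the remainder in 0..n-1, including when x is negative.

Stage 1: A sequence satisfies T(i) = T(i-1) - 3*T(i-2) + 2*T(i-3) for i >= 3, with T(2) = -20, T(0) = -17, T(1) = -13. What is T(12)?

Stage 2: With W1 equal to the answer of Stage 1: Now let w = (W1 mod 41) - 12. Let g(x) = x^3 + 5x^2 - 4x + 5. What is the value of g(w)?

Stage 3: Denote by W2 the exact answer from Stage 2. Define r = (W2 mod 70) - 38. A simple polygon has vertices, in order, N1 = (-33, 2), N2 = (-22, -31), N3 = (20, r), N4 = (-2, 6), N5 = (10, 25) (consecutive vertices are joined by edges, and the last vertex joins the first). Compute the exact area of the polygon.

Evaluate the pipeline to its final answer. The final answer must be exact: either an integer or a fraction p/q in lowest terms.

Stage 1: T(3) = 1*(-20) - 3*(-13) + 2*(-17) = -15; iterating: T(3)=-15, T(4)=19, T(5)=24, T(6)=-63, T(7)=-97, T(8)=140, T(9)=305, T(10)=-309, T(11)=-944, T(12)=593; answer 593
Stage 2: W1 = 593; w = 7; 1*(7)^3 + 5*(7)^2 - 4*(7)^1 + 5 = (343) + (245) + (-28) + (5) = 565; answer 565
Stage 3: W2 = 565; r = -33; cross terms: (-33*-31 - -22*2)=1067, (-22*-33 - 20*-31)=1346, (20*6 - -2*-33)=54, (-2*25 - 10*6)=-110, (10*2 - -33*25)=845; twice the area = |3202| = 3202; area = 1601; answer 1601

1601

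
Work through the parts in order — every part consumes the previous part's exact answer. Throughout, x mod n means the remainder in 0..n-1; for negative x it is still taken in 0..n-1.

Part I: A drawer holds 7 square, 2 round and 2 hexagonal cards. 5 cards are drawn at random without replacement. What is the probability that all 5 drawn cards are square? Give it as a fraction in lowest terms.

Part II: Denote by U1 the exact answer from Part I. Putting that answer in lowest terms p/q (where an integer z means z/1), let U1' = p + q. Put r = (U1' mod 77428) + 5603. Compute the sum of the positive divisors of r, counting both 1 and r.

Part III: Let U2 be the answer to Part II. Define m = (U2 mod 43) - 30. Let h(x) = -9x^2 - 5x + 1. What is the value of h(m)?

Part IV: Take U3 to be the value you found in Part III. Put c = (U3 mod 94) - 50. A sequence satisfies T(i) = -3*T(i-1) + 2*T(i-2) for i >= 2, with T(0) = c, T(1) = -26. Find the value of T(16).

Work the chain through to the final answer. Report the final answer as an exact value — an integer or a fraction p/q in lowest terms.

3952629732

Part I: total draws C(11,5) = 462; favorable C(7,5) = 21; P = 1/22; answer 1/22
Part II: U1 = 1/22; threaded value p + q = 23; r = 5626; 5626 = 2 * 29 * 97; sigma = (1 + 2) * (1 + 29) * (1 + 97) = 3 * 30 * 98 = 8820; answer 8820
Part III: U2 = 8820; m = -25; -9*(-25)^2 - 5*(-25)^1 + 1 = (-5625) + (125) + (1) = -5499; answer -5499
Part IV: U3 = -5499; c = -3; T(2) = -3*(-26) + 2*(-3) = 72; iterating: T(2)=72, T(3)=-268, T(4)=948, T(5)=-3380, T(6)=12036, T(7)=-42868, T(8)=152676, T(9)=-543764, T(10)=1936644, T(11)=-6897460, T(12)=24565668, T(13)=-87491924, T(14)=311607108, T(15)=-1109805172, T(16)=3952629732; answer 3952629732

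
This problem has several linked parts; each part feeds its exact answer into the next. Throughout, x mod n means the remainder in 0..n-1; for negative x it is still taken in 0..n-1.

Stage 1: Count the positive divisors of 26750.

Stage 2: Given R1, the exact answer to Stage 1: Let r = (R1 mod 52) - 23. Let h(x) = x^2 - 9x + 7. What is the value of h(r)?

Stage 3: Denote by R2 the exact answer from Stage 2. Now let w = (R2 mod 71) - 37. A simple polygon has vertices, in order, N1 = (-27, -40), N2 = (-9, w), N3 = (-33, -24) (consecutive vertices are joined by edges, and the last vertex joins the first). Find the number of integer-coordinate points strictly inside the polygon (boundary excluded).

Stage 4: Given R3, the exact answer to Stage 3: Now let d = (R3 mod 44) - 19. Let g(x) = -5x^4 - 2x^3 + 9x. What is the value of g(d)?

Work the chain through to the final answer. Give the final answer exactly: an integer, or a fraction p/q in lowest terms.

-107028

Stage 1: 26750 = 2 * 5^3 * 107; number of divisors = (1+1) * (3+1) * (1+1) = 16; answer 16
Stage 2: R1 = 16; r = -7; 1*(-7)^2 - 9*(-7)^1 + 7 = (49) + (63) + (7) = 119; answer 119
Stage 3: R2 = 119; w = 11; cross terms: (-27*11 - -9*-40)=-657, (-9*-24 - -33*11)=579, (-33*-40 - -27*-24)=672; twice the area = |594| = 594; area = 297; boundary points = 3 + 1 + 2 = 6; strictly interior points = area - boundary/2 + 1 = 295; answer 295
Stage 4: R3 = 295; d = 12; -5*(12)^4 - 2*(12)^3 + 9*(12)^1 = (-103680) + (-3456) + (108) = -107028; answer -107028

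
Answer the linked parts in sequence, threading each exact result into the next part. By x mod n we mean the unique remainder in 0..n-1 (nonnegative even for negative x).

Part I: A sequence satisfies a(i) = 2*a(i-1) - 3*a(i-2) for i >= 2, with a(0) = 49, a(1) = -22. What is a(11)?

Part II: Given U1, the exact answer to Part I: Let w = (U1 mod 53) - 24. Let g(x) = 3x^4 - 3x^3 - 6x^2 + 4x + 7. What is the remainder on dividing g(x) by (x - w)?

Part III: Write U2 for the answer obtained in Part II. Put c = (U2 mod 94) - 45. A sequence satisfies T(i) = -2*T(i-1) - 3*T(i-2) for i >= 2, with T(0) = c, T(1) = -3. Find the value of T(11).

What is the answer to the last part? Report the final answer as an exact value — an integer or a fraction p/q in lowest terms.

129

Part I: a(2) = 2*(-22) - 3*(49) = -191; iterating: a(2)=-191, a(3)=-316, a(4)=-59, a(5)=830, a(6)=1837, a(7)=1184, a(8)=-3143, a(9)=-9838, a(10)=-10247, a(11)=9020; answer 9020
Part II: U1 = 9020; w = -14; remainder = value at the root: 3*(-14)^4 - 3*(-14)^3 - 6*(-14)^2 + 4*(-14)^1 + 7 = (115248) + (8232) + (-1176) + (-56) + (7) = 122255; answer 122255
Part III: U2 = 122255; c = 10; T(2) = -2*(-3) - 3*(10) = -24; iterating: T(2)=-24, T(3)=57, T(4)=-42, T(5)=-87, T(6)=300, T(7)=-339, T(8)=-222, T(9)=1461, T(10)=-2256, T(11)=129; answer 129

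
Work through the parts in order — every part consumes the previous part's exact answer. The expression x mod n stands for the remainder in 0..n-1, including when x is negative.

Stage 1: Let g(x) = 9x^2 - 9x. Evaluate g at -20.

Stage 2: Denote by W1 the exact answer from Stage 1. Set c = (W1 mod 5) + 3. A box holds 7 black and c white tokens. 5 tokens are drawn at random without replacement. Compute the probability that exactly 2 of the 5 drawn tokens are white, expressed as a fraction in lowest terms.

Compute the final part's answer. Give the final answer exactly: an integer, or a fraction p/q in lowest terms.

Stage 1: 9*(-20)^2 - 9*(-20)^1 = (3600) + (180) = 3780; answer 3780
Stage 2: W1 = 3780; c = 3; total draws C(10,5) = 252; favorable C(3,2)*C(7,3) = 105; P = 5/12; answer 5/12

5/12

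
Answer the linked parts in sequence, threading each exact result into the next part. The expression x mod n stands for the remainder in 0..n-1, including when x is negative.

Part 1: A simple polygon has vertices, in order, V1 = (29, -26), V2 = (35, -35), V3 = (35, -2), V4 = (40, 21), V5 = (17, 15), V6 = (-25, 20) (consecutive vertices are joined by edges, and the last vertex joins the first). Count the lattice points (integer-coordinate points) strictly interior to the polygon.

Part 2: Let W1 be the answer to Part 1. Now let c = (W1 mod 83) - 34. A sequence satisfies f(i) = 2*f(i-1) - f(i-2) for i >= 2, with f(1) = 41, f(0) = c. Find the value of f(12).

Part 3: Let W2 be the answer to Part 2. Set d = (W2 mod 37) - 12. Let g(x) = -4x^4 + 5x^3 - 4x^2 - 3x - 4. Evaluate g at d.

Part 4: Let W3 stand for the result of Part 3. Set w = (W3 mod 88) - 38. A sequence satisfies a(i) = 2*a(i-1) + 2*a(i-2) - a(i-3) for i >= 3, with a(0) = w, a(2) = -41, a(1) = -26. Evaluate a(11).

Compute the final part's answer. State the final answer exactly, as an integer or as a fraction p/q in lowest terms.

-313031

Part 1: cross terms: (29*-35 - 35*-26)=-105, (35*-2 - 35*-35)=1155, (35*21 - 40*-2)=815, (40*15 - 17*21)=243, (17*20 - -25*15)=715, (-25*-26 - 29*20)=70; twice the area = |2893| = 2893; area = 2893/2; boundary points = 3 + 33 + 1 + 1 + 1 + 2 = 41; strictly interior points = area - boundary/2 + 1 = 1427; answer 1427
Part 2: W1 = 1427; c = -18; f(2) = 2*(41) - 1*(-18) = 100; iterating: f(2)=100, f(3)=159, f(4)=218, f(5)=277, f(6)=336, f(7)=395, f(8)=454, f(9)=513, f(10)=572, f(11)=631, f(12)=690; answer 690
Part 3: W2 = 690; d = 12; -4*(12)^4 + 5*(12)^3 - 4*(12)^2 - 3*(12)^1 - 4 = (-82944) + (8640) + (-576) + (-36) + (-4) = -74920; answer -74920
Part 4: W3 = -74920; w = 18; a(3) = 2*(-41) + 2*(-26) - 1*(18) = -152; iterating: a(3)=-152, a(4)=-360, a(5)=-983, a(6)=-2534, a(7)=-6674, a(8)=-17433, a(9)=-45680, a(10)=-119552, a(11)=-313031; answer -313031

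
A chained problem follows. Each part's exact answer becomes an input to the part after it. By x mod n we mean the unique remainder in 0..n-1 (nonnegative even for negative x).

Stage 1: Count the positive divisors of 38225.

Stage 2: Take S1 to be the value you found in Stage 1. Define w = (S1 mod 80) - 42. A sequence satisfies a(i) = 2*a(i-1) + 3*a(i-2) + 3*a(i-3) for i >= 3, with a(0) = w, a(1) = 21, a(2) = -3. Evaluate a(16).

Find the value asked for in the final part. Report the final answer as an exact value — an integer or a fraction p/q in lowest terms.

Stage 1: 38225 = 5^2 * 11 * 139; number of divisors = (2+1) * (1+1) * (1+1) = 12; answer 12
Stage 2: S1 = 12; w = -30; a(3) = 2*(-3) + 3*(21) + 3*(-30) = -33; iterating: a(3)=-33, a(4)=-12, a(5)=-132, a(6)=-399, a(7)=-1230, a(8)=-4053, a(9)=-12993, a(10)=-41835, a(11)=-134808, a(12)=-434100, a(13)=-1398129, a(14)=-4502982, a(15)=-14502651, a(16)=-46708635; answer -46708635

-46708635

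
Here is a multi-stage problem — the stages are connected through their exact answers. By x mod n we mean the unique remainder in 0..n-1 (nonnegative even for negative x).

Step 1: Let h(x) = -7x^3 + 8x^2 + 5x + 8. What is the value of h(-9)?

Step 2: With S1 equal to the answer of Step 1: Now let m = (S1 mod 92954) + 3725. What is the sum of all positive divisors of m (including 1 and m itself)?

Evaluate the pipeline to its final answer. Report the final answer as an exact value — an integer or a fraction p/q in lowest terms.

9440

Step 1: -7*(-9)^3 + 8*(-9)^2 + 5*(-9)^1 + 8 = (5103) + (648) + (-45) + (8) = 5714; answer 5714
Step 2: S1 = 5714; m = 9439; 9439 is prime, so its only divisors are 1 and 9439; sigma = 1 + 9439 = 9440; answer 9440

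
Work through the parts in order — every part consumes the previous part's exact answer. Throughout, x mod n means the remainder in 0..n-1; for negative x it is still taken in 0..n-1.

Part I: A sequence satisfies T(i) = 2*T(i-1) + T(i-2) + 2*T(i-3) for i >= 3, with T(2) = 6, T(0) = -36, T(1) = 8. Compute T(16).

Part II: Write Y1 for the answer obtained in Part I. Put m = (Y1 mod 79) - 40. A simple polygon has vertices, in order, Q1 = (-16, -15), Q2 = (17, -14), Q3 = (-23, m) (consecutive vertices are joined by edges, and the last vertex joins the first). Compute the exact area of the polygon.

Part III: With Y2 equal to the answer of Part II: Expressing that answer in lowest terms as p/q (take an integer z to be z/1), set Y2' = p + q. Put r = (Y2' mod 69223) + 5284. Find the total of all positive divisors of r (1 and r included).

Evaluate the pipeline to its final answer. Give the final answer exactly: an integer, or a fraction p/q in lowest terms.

Part I: T(3) = 2*(6) + 1*(8) + 2*(-36) = -52; iterating: T(3)=-52, T(4)=-82, T(5)=-204, T(6)=-594, T(7)=-1556, T(8)=-4114, T(9)=-10972, T(10)=-29170, T(11)=-77540, T(12)=-206194, T(13)=-548268, T(14)=-1457810, T(15)=-3876276, T(16)=-10306898; answer -10306898
Part II: Y1 = -10306898; m = 34; cross terms: (-16*-14 - 17*-15)=479, (17*34 - -23*-14)=256, (-23*-15 - -16*34)=889; twice the area = |1624| = 1624; area = 812; answer 812
Part III: Y2 = 812; threaded value p + q = 813; r = 6097; 6097 = 7 * 13 * 67; sigma = (1 + 7) * (1 + 13) * (1 + 67) = 8 * 14 * 68 = 7616; answer 7616

7616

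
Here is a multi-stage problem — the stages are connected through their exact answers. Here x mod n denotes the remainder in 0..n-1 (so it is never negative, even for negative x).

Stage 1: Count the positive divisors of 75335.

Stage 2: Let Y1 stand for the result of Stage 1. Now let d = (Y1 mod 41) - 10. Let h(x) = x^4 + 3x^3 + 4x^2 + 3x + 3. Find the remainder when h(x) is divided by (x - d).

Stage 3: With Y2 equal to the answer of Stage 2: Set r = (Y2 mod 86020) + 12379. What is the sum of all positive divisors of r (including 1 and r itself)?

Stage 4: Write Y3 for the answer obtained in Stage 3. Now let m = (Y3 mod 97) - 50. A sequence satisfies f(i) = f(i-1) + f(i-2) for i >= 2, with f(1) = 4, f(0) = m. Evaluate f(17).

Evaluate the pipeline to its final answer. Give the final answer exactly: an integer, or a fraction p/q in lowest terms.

Stage 1: 75335 = 5 * 13 * 19 * 61; number of divisors = (1+1) * (1+1) * (1+1) * (1+1) = 16; answer 16
Stage 2: Y1 = 16; d = 6; remainder = value at the root: 1*(6)^4 + 3*(6)^3 + 4*(6)^2 + 3*(6)^1 + 3 = (1296) + (648) + (144) + (18) + (3) = 2109; answer 2109
Stage 3: Y2 = 2109; r = 14488; 14488 = 2^3 * 1811; sigma = (1 + 2 + 4 + 8) * (1 + 1811) = 15 * 1812 = 27180; answer 27180
Stage 4: Y3 = 27180; m = -30; f(2) = 1*(4) + 1*(-30) = -26; iterating: f(2)=-26, f(3)=-22, f(4)=-48, f(5)=-70, f(6)=-118, f(7)=-188, f(8)=-306, f(9)=-494, f(10)=-800, f(11)=-1294, f(12)=-2094, f(13)=-3388, f(14)=-5482, f(15)=-8870, f(16)=-14352, f(17)=-23222; answer -23222

-23222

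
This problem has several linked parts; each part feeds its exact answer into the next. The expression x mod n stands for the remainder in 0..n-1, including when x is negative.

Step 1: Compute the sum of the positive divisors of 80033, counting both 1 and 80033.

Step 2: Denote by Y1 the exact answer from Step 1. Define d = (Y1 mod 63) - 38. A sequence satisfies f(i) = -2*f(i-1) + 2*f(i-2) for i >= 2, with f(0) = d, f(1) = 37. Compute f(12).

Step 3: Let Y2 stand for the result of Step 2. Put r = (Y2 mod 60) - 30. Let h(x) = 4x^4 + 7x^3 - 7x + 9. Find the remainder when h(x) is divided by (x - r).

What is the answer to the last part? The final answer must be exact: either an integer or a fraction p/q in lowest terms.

Step 1: 80033 = 163 * 491; sigma = (1 + 163) * (1 + 491) = 164 * 492 = 80688; answer 80688
Step 2: Y1 = 80688; d = 10; f(2) = -2*(37) + 2*(10) = -54; iterating: f(2)=-54, f(3)=182, f(4)=-472, f(5)=1308, f(6)=-3560, f(7)=9736, f(8)=-26592, f(9)=72656, f(10)=-198496, f(11)=542304, f(12)=-1481600; answer -1481600
Step 3: Y2 = -1481600; r = 10; remainder = value at the root: 4*(10)^4 + 7*(10)^3 - 7*(10)^1 + 9 = (40000) + (7000) + (-70) + (9) = 46939; answer 46939

46939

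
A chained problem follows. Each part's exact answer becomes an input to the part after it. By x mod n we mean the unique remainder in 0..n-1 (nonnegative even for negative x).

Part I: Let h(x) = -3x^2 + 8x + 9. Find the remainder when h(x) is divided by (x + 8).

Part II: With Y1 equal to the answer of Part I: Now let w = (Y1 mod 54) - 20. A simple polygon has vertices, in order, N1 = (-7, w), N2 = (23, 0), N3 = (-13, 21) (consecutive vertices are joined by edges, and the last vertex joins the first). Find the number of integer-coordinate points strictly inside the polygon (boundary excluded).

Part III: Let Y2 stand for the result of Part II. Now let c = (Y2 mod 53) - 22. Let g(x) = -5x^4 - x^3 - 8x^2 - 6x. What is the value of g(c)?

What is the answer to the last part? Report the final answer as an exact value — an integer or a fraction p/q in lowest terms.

Part I: remainder = value at the root: -3*(-8)^2 + 8*(-8)^1 + 9 = (-192) + (-64) + (9) = -247; answer -247
Part II: Y1 = -247; w = 3; cross terms: (-7*0 - 23*3)=-69, (23*21 - -13*0)=483, (-13*3 - -7*21)=108; twice the area = |522| = 522; area = 261; boundary points = 3 + 3 + 6 = 12; strictly interior points = area - boundary/2 + 1 = 256; answer 256
Part III: Y2 = 256; c = 22; -5*(22)^4 - 1*(22)^3 - 8*(22)^2 - 6*(22)^1 = (-1171280) + (-10648) + (-3872) + (-132) = -1185932; answer -1185932

-1185932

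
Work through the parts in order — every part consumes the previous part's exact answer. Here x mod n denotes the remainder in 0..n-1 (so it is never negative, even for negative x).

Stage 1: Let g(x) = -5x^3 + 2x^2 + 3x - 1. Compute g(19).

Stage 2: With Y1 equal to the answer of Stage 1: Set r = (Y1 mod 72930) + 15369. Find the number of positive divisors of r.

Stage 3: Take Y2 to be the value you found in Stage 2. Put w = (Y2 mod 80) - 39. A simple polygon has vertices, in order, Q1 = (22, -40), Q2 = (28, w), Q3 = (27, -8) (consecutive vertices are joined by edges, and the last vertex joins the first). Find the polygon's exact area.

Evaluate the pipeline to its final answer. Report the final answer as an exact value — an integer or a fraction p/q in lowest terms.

67/2

Stage 1: -5*(19)^3 + 2*(19)^2 + 3*(19)^1 - 1 = (-34295) + (722) + (57) + (-1) = -33517; answer -33517
Stage 2: Y1 = -33517; r = 54782; 54782 = 2 * 7^2 * 13 * 43; number of divisors = (1+1) * (2+1) * (1+1) * (1+1) = 24; answer 24
Stage 3: Y2 = 24; w = -15; cross terms: (22*-15 - 28*-40)=790, (28*-8 - 27*-15)=181, (27*-40 - 22*-8)=-904; twice the area = |67| = 67; area = 67/2; answer 67/2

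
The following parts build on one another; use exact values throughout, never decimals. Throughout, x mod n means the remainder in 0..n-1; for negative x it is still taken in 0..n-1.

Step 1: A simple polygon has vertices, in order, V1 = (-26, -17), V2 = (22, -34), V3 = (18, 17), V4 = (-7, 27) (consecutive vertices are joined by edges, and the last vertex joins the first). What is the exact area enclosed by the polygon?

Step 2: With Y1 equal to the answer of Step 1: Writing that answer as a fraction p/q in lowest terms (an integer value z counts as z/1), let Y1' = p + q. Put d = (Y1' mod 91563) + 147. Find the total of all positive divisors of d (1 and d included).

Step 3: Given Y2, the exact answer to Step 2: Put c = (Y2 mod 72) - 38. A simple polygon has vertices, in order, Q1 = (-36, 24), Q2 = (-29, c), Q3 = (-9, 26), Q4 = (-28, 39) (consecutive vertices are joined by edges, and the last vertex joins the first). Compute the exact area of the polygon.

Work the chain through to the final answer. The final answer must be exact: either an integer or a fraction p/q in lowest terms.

565/2

Step 1: cross terms: (-26*-34 - 22*-17)=1258, (22*17 - 18*-34)=986, (18*27 - -7*17)=605, (-7*-17 - -26*27)=821; twice the area = |3670| = 3670; area = 1835; answer 1835
Step 2: Y1 = 1835; threaded value p + q = 1836; d = 1983; 1983 = 3 * 661; sigma = (1 + 3) * (1 + 661) = 4 * 662 = 2648; answer 2648
Step 3: Y2 = 2648; c = 18; cross terms: (-36*18 - -29*24)=48, (-29*26 - -9*18)=-592, (-9*39 - -28*26)=377, (-28*24 - -36*39)=732; twice the area = |565| = 565; area = 565/2; answer 565/2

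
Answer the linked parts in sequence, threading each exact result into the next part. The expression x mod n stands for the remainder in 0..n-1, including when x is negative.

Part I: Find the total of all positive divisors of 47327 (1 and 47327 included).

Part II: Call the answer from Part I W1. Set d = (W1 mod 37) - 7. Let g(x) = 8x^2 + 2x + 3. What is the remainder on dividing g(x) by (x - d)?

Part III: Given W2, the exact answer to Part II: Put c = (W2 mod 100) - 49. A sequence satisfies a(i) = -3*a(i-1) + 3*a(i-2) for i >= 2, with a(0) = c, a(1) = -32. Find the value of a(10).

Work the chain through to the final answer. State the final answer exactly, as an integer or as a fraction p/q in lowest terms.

Part I: 47327 = 7 * 6761; sigma = (1 + 7) * (1 + 6761) = 8 * 6762 = 54096; answer 54096
Part II: W1 = 54096; d = -5; remainder = value at the root: 8*(-5)^2 + 2*(-5)^1 + 3 = (200) + (-10) + (3) = 193; answer 193
Part III: W2 = 193; c = 44; a(2) = -3*(-32) + 3*(44) = 228; iterating: a(2)=228, a(3)=-780, a(4)=3024, a(5)=-11412, a(6)=43308, a(7)=-164160, a(8)=622404, a(9)=-2359692, a(10)=8946288; answer 8946288

8946288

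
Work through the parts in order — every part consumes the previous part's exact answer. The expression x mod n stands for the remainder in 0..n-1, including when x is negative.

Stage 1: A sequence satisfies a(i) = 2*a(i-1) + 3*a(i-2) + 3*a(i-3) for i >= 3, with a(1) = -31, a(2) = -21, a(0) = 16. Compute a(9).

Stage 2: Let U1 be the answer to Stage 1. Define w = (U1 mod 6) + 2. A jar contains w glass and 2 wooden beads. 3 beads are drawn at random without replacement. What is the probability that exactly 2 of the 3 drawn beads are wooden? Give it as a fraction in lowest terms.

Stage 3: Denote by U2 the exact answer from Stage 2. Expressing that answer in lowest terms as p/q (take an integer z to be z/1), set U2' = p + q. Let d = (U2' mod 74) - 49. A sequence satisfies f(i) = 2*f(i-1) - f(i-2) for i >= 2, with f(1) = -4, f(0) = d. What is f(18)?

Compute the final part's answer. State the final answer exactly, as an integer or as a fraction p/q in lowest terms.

625

Stage 1: a(3) = 2*(-21) + 3*(-31) + 3*(16) = -87; iterating: a(3)=-87, a(4)=-330, a(5)=-984, a(6)=-3219, a(7)=-10380, a(8)=-33369, a(9)=-107535; answer -107535
Stage 2: U1 = -107535; w = 5; total draws C(7,3) = 35; favorable C(2,2)*C(5,1) = 5; P = 1/7; answer 1/7
Stage 3: U2 = 1/7; threaded value p + q = 8; d = -41; f(2) = 2*(-4) - 1*(-41) = 33; iterating: f(2)=33, f(3)=70, f(4)=107, f(5)=144, f(6)=181, f(7)=218, f(8)=255, f(9)=292, f(10)=329, f(11)=366, f(12)=403, f(13)=440, f(14)=477, f(15)=514, f(16)=551, f(17)=588, f(18)=625; answer 625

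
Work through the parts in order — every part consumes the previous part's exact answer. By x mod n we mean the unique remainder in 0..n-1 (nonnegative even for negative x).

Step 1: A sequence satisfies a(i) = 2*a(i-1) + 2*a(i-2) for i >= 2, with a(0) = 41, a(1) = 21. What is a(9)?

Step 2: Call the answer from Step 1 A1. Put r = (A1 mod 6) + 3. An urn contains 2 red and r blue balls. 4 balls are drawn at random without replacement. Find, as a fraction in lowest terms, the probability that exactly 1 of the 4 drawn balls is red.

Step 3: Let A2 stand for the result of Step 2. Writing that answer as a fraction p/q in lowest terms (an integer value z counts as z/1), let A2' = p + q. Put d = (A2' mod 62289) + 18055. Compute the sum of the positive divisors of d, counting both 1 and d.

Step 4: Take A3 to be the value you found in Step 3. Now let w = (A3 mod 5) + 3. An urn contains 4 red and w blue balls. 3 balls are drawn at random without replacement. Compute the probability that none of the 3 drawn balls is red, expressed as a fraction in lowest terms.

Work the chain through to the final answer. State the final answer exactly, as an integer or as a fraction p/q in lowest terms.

Step 1: a(2) = 2*(21) + 2*(41) = 124; iterating: a(2)=124, a(3)=290, a(4)=828, a(5)=2236, a(6)=6128, a(7)=16728, a(8)=45712, a(9)=124880; answer 124880
Step 2: A1 = 124880; r = 5; total draws C(7,4) = 35; favorable C(2,1)*C(5,3) = 20; P = 4/7; answer 4/7
Step 3: A2 = 4/7; threaded value p + q = 11; d = 18066; 18066 = 2 * 3 * 3011; sigma = (1 + 2) * (1 + 3) * (1 + 3011) = 3 * 4 * 3012 = 36144; answer 36144
Step 4: A3 = 36144; w = 7; total draws C(11,3) = 165; favorable C(7,3) = 35; P = 7/33; answer 7/33

7/33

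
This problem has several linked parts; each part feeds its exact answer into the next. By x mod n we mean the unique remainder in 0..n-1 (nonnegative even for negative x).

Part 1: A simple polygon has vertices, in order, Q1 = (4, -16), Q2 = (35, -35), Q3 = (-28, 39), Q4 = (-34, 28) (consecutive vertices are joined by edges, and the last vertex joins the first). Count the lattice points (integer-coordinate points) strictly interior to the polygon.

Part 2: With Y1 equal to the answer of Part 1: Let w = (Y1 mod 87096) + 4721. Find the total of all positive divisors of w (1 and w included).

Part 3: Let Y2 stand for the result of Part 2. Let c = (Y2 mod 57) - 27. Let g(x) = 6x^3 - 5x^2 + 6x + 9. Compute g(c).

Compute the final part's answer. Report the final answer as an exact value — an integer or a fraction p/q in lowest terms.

-85959

Part 1: cross terms: (4*-35 - 35*-16)=420, (35*39 - -28*-35)=385, (-28*28 - -34*39)=542, (-34*-16 - 4*28)=432; twice the area = |1779| = 1779; area = 1779/2; boundary points = 1 + 1 + 1 + 2 = 5; strictly interior points = area - boundary/2 + 1 = 888; answer 888
Part 2: Y1 = 888; w = 5609; 5609 = 71 * 79; sigma = (1 + 71) * (1 + 79) = 72 * 80 = 5760; answer 5760
Part 3: Y2 = 5760; c = -24; 6*(-24)^3 - 5*(-24)^2 + 6*(-24)^1 + 9 = (-82944) + (-2880) + (-144) + (9) = -85959; answer -85959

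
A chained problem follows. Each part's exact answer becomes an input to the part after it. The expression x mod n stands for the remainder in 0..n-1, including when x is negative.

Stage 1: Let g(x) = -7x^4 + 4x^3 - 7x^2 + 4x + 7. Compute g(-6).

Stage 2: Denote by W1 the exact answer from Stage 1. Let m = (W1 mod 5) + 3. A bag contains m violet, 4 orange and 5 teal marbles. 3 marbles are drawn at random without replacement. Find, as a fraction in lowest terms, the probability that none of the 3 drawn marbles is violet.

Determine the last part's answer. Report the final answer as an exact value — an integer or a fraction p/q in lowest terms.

Stage 1: -7*(-6)^4 + 4*(-6)^3 - 7*(-6)^2 + 4*(-6)^1 + 7 = (-9072) + (-864) + (-252) + (-24) + (7) = -10205; answer -10205
Stage 2: W1 = -10205; m = 3; total draws C(12,3) = 220; favorable C(9,3) = 84; P = 21/55; answer 21/55

21/55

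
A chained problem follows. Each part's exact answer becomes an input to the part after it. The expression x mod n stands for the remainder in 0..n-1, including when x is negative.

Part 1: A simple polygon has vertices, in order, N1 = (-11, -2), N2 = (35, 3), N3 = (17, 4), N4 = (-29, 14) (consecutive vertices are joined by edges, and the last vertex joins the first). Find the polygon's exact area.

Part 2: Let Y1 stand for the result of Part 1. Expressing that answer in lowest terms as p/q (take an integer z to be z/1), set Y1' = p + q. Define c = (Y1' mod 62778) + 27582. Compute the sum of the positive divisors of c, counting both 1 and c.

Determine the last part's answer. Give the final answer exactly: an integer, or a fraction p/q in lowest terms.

Part 1: cross terms: (-11*3 - 35*-2)=37, (35*4 - 17*3)=89, (17*14 - -29*4)=354, (-29*-2 - -11*14)=212; twice the area = |692| = 692; area = 346; answer 346
Part 2: Y1 = 346; threaded value p + q = 347; c = 27929; 27929 = 11 * 2539; sigma = (1 + 11) * (1 + 2539) = 12 * 2540 = 30480; answer 30480

30480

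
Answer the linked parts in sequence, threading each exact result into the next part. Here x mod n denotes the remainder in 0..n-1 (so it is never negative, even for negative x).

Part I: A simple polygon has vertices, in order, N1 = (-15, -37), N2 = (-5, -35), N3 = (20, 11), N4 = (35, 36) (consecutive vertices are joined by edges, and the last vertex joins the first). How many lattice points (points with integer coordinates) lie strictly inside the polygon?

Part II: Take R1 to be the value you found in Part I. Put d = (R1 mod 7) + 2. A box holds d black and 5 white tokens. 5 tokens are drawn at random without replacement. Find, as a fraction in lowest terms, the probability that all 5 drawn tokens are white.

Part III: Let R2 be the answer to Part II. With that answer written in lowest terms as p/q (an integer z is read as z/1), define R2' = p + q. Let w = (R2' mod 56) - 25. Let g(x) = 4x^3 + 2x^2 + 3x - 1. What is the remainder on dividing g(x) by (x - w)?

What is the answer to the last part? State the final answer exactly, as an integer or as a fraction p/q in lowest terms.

-61326

Part I: cross terms: (-15*-35 - -5*-37)=340, (-5*11 - 20*-35)=645, (20*36 - 35*11)=335, (35*-37 - -15*36)=-755; twice the area = |565| = 565; area = 565/2; boundary points = 2 + 1 + 5 + 1 = 9; strictly interior points = area - boundary/2 + 1 = 279; answer 279
Part II: R1 = 279; d = 8; total draws C(13,5) = 1287; favorable C(5,5) = 1; P = 1/1287; answer 1/1287
Part III: R2 = 1/1287; threaded value p + q = 1288; w = -25; remainder = value at the root: 4*(-25)^3 + 2*(-25)^2 + 3*(-25)^1 - 1 = (-62500) + (1250) + (-75) + (-1) = -61326; answer -61326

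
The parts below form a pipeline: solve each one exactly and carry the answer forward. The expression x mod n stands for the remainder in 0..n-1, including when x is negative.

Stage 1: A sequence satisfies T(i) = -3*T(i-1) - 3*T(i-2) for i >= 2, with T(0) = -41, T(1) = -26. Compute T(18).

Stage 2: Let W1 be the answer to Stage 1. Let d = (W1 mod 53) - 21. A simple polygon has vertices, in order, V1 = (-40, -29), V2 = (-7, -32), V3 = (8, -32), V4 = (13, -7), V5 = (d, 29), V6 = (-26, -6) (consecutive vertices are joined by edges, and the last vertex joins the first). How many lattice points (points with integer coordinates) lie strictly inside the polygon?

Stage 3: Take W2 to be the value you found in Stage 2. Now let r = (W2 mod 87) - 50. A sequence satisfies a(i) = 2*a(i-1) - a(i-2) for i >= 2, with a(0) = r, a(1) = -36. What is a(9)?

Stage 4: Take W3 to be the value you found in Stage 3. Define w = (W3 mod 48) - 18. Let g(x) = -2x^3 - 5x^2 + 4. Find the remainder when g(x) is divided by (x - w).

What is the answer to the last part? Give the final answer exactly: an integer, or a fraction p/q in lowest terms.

Stage 1: T(2) = -3*(-26) - 3*(-41) = 201; iterating: T(2)=201, T(3)=-525, T(4)=972, T(5)=-1341, T(6)=1107, T(7)=702, T(8)=-5427, T(9)=14175, T(10)=-26244, T(11)=36207, T(12)=-29889, T(13)=-18954, T(14)=146529, T(15)=-382725, T(16)=708588, T(17)=-977589, T(18)=807003; answer 807003
Stage 2: W1 = 807003; d = 4; cross terms: (-40*-32 - -7*-29)=1077, (-7*-32 - 8*-32)=480, (8*-7 - 13*-32)=360, (13*29 - 4*-7)=405, (4*-6 - -26*29)=730, (-26*-29 - -40*-6)=514; twice the area = |3566| = 3566; area = 1783; boundary points = 3 + 15 + 5 + 9 + 5 + 1 = 38; strictly interior points = area - boundary/2 + 1 = 1765; answer 1765
Stage 3: W2 = 1765; r = -25; a(2) = 2*(-36) - 1*(-25) = -47; iterating: a(2)=-47, a(3)=-58, a(4)=-69, a(5)=-80, a(6)=-91, a(7)=-102, a(8)=-113, a(9)=-124; answer -124
Stage 4: W3 = -124; w = 2; remainder = value at the root: -2*(2)^3 - 5*(2)^2 + 4 = (-16) + (-20) + (4) = -32; answer -32

-32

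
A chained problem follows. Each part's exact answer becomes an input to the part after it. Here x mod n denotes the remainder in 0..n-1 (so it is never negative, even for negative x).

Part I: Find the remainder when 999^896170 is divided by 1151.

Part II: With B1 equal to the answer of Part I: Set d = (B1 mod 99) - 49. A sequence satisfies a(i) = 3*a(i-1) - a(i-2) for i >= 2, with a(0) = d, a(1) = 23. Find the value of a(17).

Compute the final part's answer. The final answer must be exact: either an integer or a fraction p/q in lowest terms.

Part I: squarings mod 1151: 999^1=999, 999^2=84, 999^4=150, 999^8=631, 999^16=1066, 999^32=319, 999^64=473, 999^128=435, 999^256=461, 999^512=737, 999^1024=1048, 999^2048=250, 999^4096=346, 999^8192=12, 999^16384=144, 999^32768=18, 999^65536=324, 999^131072=235, 999^262144=1128, 999^524288=529; 999^896170 = 999^2 * 999^8 * 999^32 * 999^128 * 999^1024 * 999^2048 * 999^8192 * 999^32768 * 999^65536 * 999^262144 * 999^524288 = 514 (mod 1151); answer 514
Part II: B1 = 514; d = -30; a(2) = 3*(23) - 1*(-30) = 99; iterating: a(2)=99, a(3)=274, a(4)=723, a(5)=1895, a(6)=4962, a(7)=12991, a(8)=34011, a(9)=89042, a(10)=233115, a(11)=610303, a(12)=1597794, a(13)=4183079, a(14)=10951443, a(15)=28671250, a(16)=75062307, a(17)=196515671; answer 196515671

196515671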